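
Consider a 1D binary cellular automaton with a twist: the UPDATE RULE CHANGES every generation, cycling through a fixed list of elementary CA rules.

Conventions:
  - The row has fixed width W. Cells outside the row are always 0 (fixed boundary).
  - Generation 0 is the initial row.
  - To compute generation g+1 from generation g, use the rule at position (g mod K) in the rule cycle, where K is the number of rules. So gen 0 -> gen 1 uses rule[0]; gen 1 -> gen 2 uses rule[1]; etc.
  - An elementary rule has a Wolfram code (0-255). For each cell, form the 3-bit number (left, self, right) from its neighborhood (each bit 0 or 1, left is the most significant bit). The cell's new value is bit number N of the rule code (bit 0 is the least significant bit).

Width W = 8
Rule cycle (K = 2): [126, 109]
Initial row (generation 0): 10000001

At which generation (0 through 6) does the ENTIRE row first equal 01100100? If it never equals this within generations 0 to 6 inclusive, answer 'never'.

Gen 0: 10000001
Gen 1 (rule 126): 11000011
Gen 2 (rule 109): 11011011
Gen 3 (rule 126): 11111111
Gen 4 (rule 109): 10000001
Gen 5 (rule 126): 11000011
Gen 6 (rule 109): 11011011

Answer: never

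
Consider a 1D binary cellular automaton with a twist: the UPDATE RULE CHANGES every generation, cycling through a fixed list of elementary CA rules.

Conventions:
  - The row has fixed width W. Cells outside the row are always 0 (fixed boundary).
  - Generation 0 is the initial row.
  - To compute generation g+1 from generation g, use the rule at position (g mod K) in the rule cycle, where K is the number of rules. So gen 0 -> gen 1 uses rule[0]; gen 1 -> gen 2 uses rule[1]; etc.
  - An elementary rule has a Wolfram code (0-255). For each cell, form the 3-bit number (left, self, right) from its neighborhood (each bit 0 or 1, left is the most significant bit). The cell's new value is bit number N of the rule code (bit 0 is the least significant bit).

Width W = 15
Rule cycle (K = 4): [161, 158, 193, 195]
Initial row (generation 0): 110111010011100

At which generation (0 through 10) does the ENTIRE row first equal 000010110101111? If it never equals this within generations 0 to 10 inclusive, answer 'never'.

Answer: never

Derivation:
Gen 0: 110111010011100
Gen 1 (rule 161): 001010100001001
Gen 2 (rule 158): 011010110011111
Gen 3 (rule 193): 001000010001111
Gen 4 (rule 195): 110011100110111
Gen 5 (rule 161): 000001000001010
Gen 6 (rule 158): 000011100011011
Gen 7 (rule 193): 111001101001001
Gen 8 (rule 195): 011010100010010
Gen 9 (rule 161): 000101001000000
Gen 10 (rule 158): 001101111100000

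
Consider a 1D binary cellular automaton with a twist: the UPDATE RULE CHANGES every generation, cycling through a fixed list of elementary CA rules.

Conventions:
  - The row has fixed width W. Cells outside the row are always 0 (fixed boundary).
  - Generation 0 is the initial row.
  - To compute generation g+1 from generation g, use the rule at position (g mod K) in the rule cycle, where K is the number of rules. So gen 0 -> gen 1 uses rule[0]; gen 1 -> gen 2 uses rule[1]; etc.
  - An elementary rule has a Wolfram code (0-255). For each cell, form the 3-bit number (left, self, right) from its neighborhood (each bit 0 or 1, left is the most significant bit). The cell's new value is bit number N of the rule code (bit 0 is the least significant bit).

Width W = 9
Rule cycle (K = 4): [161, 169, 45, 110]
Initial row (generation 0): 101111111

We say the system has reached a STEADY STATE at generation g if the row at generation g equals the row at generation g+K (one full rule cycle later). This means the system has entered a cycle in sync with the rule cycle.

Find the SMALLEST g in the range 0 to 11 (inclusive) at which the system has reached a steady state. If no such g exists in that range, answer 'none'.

Answer: 9

Derivation:
Gen 0: 101111111
Gen 1 (rule 161): 010111110
Gen 2 (rule 169): 001111100
Gen 3 (rule 45): 101000001
Gen 4 (rule 110): 111000011
Gen 5 (rule 161): 010011000
Gen 6 (rule 169): 000010011
Gen 7 (rule 45): 111010010
Gen 8 (rule 110): 101110110
Gen 9 (rule 161): 010101000
Gen 10 (rule 169): 001010011
Gen 11 (rule 45): 101110010
Gen 12 (rule 110): 111010110
Gen 13 (rule 161): 010101000
Gen 14 (rule 169): 001010011
Gen 15 (rule 45): 101110010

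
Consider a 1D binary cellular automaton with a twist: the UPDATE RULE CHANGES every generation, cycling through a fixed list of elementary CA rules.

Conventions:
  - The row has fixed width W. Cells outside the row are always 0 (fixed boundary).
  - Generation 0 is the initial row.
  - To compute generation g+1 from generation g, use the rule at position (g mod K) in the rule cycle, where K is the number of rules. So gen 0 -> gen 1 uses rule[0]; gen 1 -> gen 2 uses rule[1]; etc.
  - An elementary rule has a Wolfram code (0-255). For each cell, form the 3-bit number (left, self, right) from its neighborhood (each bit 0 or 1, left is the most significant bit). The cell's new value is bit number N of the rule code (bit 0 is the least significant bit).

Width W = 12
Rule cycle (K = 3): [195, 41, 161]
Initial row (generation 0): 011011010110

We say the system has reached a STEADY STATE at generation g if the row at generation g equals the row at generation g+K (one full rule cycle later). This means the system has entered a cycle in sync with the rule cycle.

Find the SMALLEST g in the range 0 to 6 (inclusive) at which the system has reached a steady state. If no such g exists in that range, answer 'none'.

Answer: none

Derivation:
Gen 0: 011011010110
Gen 1 (rule 195): 101001000010
Gen 2 (rule 41): 010000011000
Gen 3 (rule 161): 000111000011
Gen 4 (rule 195): 111011011101
Gen 5 (rule 41): 100110110010
Gen 6 (rule 161): 000001000000
Gen 7 (rule 195): 111110011111
Gen 8 (rule 41): 100000010000
Gen 9 (rule 161): 001111000111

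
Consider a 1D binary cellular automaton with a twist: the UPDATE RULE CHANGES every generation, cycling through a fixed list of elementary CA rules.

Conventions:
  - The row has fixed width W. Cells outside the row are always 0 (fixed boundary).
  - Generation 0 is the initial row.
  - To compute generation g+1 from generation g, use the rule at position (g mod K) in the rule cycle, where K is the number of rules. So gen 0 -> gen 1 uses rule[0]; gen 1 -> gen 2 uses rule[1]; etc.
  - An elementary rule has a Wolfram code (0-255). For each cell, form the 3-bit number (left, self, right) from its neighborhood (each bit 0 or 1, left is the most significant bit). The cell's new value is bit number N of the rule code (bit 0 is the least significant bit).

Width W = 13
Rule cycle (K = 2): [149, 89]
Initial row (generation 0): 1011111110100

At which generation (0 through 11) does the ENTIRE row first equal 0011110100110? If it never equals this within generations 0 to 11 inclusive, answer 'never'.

Gen 0: 1011111110100
Gen 1 (rule 149): 1001111100111
Gen 2 (rule 89): 0101000110101
Gen 3 (rule 149): 0101110000101
Gen 4 (rule 89): 0001011110000
Gen 5 (rule 149): 1101001101111
Gen 6 (rule 89): 1100101101001
Gen 7 (rule 149): 0010100001101
Gen 8 (rule 89): 1000011101100
Gen 9 (rule 149): 1111001000011
Gen 10 (rule 89): 1001100111011
Gen 11 (rule 149): 1100010010000

Answer: never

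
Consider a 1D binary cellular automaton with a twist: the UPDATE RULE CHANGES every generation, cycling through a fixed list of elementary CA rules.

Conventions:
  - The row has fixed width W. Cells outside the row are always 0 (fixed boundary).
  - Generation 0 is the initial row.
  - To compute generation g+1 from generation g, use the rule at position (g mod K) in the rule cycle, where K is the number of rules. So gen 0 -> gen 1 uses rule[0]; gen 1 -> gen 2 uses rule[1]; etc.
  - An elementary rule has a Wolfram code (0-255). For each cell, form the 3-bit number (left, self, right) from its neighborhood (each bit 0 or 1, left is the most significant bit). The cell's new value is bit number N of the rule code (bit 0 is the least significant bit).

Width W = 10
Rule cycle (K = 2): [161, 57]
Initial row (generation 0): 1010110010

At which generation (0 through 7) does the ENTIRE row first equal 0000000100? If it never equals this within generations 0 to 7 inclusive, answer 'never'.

Answer: 5

Derivation:
Gen 0: 1010110010
Gen 1 (rule 161): 0101000000
Gen 2 (rule 57): 0010111111
Gen 3 (rule 161): 1001011110
Gen 4 (rule 57): 0100110001
Gen 5 (rule 161): 0000000100
Gen 6 (rule 57): 1111110011
Gen 7 (rule 161): 0111100000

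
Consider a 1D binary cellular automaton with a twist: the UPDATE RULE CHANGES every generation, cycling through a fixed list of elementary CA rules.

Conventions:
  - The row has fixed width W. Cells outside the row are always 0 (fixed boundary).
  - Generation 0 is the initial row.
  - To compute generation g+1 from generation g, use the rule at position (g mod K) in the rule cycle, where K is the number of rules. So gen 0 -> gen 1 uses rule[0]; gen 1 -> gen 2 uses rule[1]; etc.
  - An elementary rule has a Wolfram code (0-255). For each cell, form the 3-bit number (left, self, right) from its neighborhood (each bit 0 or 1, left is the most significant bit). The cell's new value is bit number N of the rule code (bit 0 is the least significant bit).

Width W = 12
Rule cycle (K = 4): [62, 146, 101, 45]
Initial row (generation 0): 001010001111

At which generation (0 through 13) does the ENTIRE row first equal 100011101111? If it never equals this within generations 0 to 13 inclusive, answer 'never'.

Answer: 4

Derivation:
Gen 0: 001010001111
Gen 1 (rule 62): 011111011000
Gen 2 (rule 146): 101110000100
Gen 3 (rule 101): 110010110101
Gen 4 (rule 45): 100011101111
Gen 5 (rule 62): 110110011000
Gen 6 (rule 146): 000001100100
Gen 7 (rule 101): 111100100101
Gen 8 (rule 45): 100000100111
Gen 9 (rule 62): 110001111100
Gen 10 (rule 146): 001010111010
Gen 11 (rule 101): 101111001110
Gen 12 (rule 45): 111000001000
Gen 13 (rule 62): 100100011100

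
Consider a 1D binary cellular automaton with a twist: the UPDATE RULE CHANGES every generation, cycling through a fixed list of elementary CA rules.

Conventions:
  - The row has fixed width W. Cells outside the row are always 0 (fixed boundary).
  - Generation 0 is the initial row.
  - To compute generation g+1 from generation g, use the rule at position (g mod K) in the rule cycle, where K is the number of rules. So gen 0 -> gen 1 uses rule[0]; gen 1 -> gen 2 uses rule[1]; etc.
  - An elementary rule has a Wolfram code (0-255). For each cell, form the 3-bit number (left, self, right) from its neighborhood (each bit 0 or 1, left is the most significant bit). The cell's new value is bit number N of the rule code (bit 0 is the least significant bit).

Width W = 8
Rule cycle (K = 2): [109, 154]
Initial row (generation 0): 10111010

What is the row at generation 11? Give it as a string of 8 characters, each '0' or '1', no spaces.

Gen 0: 10111010
Gen 1 (rule 109): 11101110
Gen 2 (rule 154): 11001101
Gen 3 (rule 109): 11001111
Gen 4 (rule 154): 10111110
Gen 5 (rule 109): 11100010
Gen 6 (rule 154): 11010101
Gen 7 (rule 109): 11111111
Gen 8 (rule 154): 11111110
Gen 9 (rule 109): 10000010
Gen 10 (rule 154): 01000101
Gen 11 (rule 109): 01010111

Answer: 01010111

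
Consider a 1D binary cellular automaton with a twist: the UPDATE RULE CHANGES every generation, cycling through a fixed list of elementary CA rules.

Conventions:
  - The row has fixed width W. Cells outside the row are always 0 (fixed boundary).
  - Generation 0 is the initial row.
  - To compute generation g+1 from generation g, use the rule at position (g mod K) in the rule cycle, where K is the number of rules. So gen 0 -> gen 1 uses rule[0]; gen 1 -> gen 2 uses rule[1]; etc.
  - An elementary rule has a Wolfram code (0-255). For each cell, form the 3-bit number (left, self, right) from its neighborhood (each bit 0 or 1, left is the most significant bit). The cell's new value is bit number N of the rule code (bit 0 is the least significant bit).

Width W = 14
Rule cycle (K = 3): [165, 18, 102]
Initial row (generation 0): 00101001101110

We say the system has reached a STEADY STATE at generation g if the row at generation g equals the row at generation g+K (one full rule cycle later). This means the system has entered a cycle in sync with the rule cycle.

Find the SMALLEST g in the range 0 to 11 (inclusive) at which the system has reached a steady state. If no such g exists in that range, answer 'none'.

Gen 0: 00101001101110
Gen 1 (rule 165): 10111000010100
Gen 2 (rule 18): 00000100100010
Gen 3 (rule 102): 00001101100110
Gen 4 (rule 165): 11100010000000
Gen 5 (rule 18): 00010101000000
Gen 6 (rule 102): 00111111000000
Gen 7 (rule 165): 10011110011111
Gen 8 (rule 18): 01100001100000
Gen 9 (rule 102): 10100010100000
Gen 10 (rule 165): 11101011101111
Gen 11 (rule 18): 00000000000000
Gen 12 (rule 102): 00000000000000
Gen 13 (rule 165): 11111111111111
Gen 14 (rule 18): 00000000000000

Answer: 11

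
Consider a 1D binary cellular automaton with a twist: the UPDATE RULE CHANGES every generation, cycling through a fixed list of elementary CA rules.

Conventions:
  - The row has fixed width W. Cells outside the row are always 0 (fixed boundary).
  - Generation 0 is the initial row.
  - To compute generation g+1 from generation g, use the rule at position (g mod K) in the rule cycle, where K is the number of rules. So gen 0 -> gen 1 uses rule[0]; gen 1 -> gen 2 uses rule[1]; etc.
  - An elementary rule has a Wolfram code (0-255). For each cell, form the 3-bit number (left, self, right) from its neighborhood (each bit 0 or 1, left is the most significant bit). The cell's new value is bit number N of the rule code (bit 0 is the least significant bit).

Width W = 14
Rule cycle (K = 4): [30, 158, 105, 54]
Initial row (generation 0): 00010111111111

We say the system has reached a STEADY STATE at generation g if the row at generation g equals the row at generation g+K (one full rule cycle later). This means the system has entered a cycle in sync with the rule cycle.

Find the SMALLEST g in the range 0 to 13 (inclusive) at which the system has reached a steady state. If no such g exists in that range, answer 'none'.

Gen 0: 00010111111111
Gen 1 (rule 30): 00110100000000
Gen 2 (rule 158): 01100110000000
Gen 3 (rule 105): 01100110111111
Gen 4 (rule 54): 10011001000000
Gen 5 (rule 30): 11110111100000
Gen 6 (rule 158): 11100111010000
Gen 7 (rule 105): 10100101100111
Gen 8 (rule 54): 11111110011000
Gen 9 (rule 30): 10000001110100
Gen 10 (rule 158): 11000011100110
Gen 11 (rule 105): 11011010100110
Gen 12 (rule 54): 00100111111001
Gen 13 (rule 30): 01111100000111
Gen 14 (rule 158): 11111010001110
Gen 15 (rule 105): 10001100101010
Gen 16 (rule 54): 11010011111111
Gen 17 (rule 30): 10011110000000

Answer: none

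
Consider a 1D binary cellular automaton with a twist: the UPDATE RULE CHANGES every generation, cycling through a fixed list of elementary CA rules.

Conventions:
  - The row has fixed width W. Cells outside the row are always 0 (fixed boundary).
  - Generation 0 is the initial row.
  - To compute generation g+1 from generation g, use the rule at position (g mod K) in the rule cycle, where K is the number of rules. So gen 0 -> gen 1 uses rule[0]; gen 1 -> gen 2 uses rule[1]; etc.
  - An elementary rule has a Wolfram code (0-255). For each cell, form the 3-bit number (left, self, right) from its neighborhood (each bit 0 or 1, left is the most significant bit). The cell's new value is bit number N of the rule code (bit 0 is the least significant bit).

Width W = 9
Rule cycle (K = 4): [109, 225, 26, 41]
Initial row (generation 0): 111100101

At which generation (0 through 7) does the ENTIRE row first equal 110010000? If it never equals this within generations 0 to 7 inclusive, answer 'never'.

Answer: never

Derivation:
Gen 0: 111100101
Gen 1 (rule 109): 100100111
Gen 2 (rule 225): 000000011
Gen 3 (rule 26): 000000110
Gen 4 (rule 41): 111110100
Gen 5 (rule 109): 100011101
Gen 6 (rule 225): 001001110
Gen 7 (rule 26): 010111001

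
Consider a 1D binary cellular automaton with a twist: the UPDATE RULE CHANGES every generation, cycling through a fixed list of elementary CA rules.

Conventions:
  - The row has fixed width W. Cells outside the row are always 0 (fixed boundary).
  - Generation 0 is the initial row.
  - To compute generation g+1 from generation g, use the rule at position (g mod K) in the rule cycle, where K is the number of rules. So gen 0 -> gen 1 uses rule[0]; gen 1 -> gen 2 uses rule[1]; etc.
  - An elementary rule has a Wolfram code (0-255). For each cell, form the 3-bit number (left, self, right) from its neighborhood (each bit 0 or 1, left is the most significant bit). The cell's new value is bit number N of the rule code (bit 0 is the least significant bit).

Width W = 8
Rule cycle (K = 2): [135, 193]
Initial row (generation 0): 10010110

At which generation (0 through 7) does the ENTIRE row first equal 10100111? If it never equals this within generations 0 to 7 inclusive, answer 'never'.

Gen 0: 10010110
Gen 1 (rule 135): 10110000
Gen 2 (rule 193): 00010111
Gen 3 (rule 135): 11110010
Gen 4 (rule 193): 01110000
Gen 5 (rule 135): 10100111
Gen 6 (rule 193): 00000011
Gen 7 (rule 135): 11111100

Answer: 5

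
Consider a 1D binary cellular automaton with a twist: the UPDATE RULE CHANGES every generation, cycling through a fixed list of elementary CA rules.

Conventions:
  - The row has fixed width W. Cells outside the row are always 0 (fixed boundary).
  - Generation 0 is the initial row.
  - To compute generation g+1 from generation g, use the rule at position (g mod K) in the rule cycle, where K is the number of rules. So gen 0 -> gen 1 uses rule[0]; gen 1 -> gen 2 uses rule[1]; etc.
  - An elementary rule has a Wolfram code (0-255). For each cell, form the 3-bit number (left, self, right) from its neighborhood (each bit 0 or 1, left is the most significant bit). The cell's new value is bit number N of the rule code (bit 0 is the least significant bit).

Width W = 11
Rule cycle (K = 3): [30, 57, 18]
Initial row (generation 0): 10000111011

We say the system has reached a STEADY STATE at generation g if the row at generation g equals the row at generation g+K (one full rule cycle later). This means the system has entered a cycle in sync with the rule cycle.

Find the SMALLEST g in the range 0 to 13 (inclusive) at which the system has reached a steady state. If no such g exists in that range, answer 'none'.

Answer: 6

Derivation:
Gen 0: 10000111011
Gen 1 (rule 30): 11001100010
Gen 2 (rule 57): 10101011001
Gen 3 (rule 18): 00000000110
Gen 4 (rule 30): 00000001101
Gen 5 (rule 57): 11111101010
Gen 6 (rule 18): 00000000001
Gen 7 (rule 30): 00000000011
Gen 8 (rule 57): 11111111010
Gen 9 (rule 18): 00000000001
Gen 10 (rule 30): 00000000011
Gen 11 (rule 57): 11111111010
Gen 12 (rule 18): 00000000001
Gen 13 (rule 30): 00000000011
Gen 14 (rule 57): 11111111010
Gen 15 (rule 18): 00000000001
Gen 16 (rule 30): 00000000011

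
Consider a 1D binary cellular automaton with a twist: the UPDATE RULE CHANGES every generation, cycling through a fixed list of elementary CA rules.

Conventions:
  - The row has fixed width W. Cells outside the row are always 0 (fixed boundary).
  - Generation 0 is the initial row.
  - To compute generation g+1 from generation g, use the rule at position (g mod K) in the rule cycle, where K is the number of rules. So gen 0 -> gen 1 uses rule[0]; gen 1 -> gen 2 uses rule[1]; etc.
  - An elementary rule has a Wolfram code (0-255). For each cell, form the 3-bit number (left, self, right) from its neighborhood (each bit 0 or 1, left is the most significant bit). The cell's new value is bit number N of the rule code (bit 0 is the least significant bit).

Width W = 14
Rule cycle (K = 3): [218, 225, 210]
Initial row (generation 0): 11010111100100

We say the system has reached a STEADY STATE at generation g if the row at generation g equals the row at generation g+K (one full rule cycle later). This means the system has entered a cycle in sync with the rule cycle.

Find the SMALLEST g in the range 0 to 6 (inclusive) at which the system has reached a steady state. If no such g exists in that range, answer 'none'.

Answer: none

Derivation:
Gen 0: 11010111100100
Gen 1 (rule 218): 11000111111010
Gen 2 (rule 225): 01010011111100
Gen 3 (rule 210): 10001101111110
Gen 4 (rule 218): 01011101111111
Gen 5 (rule 225): 00101110111111
Gen 6 (rule 210): 01000110011111
Gen 7 (rule 218): 10101111111111
Gen 8 (rule 225): 01010111111111
Gen 9 (rule 210): 10000011111111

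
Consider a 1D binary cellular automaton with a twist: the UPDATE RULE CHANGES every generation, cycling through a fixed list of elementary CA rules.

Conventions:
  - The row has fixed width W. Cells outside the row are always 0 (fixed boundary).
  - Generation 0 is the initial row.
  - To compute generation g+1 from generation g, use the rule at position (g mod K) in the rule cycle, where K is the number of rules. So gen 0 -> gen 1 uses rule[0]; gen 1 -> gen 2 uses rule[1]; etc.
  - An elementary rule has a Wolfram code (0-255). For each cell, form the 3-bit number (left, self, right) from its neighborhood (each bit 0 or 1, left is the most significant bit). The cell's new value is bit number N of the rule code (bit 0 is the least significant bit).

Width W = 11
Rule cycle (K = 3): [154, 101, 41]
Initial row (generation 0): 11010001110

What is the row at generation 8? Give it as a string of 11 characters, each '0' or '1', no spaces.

Gen 0: 11010001110
Gen 1 (rule 154): 10001011101
Gen 2 (rule 101): 10101100111
Gen 3 (rule 41): 01011000100
Gen 4 (rule 154): 10010101010
Gen 5 (rule 101): 10011111110
Gen 6 (rule 41): 00010000000
Gen 7 (rule 154): 00101000000
Gen 8 (rule 101): 10111011111

Answer: 10111011111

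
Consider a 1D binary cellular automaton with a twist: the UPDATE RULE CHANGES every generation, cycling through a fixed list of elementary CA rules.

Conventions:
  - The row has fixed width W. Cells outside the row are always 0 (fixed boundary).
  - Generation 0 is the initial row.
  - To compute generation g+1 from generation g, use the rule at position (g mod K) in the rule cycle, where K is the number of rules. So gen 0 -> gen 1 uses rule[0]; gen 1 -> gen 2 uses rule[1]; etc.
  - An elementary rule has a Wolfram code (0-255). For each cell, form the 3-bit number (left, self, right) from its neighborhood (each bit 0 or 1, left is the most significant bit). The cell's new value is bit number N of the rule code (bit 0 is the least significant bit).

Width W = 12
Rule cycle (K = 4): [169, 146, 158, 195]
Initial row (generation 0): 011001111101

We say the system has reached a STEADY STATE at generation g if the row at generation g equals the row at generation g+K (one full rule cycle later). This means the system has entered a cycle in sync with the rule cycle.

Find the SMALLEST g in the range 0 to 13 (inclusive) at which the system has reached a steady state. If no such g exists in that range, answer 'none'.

Answer: 13

Derivation:
Gen 0: 011001111101
Gen 1 (rule 169): 010001111010
Gen 2 (rule 146): 101010110001
Gen 3 (rule 158): 101010101011
Gen 4 (rule 195): 000000000001
Gen 5 (rule 169): 111111111100
Gen 6 (rule 146): 011111111010
Gen 7 (rule 158): 111111110011
Gen 8 (rule 195): 011111110101
Gen 9 (rule 169): 011111101010
Gen 10 (rule 146): 101111000001
Gen 11 (rule 158): 101110100011
Gen 12 (rule 195): 000110001101
Gen 13 (rule 169): 110100101010
Gen 14 (rule 146): 000011000001
Gen 15 (rule 158): 000110100011
Gen 16 (rule 195): 111010001101
Gen 17 (rule 169): 110100101010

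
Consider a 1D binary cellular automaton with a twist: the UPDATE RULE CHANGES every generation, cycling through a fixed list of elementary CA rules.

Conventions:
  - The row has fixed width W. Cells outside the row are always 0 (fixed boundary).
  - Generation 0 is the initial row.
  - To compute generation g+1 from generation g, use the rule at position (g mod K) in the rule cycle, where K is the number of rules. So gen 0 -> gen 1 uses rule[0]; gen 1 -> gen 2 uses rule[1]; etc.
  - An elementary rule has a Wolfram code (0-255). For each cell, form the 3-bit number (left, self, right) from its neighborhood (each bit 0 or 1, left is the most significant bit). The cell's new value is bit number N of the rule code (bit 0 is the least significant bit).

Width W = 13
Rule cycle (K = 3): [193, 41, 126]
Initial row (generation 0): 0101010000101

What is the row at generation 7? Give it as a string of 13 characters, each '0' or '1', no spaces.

Gen 0: 0101010000101
Gen 1 (rule 193): 0000000110000
Gen 2 (rule 41): 1111110100111
Gen 3 (rule 126): 1000011111101
Gen 4 (rule 193): 0011001111100
Gen 5 (rule 41): 1010001000001
Gen 6 (rule 126): 1111011100011
Gen 7 (rule 193): 0111001101001

Answer: 0111001101001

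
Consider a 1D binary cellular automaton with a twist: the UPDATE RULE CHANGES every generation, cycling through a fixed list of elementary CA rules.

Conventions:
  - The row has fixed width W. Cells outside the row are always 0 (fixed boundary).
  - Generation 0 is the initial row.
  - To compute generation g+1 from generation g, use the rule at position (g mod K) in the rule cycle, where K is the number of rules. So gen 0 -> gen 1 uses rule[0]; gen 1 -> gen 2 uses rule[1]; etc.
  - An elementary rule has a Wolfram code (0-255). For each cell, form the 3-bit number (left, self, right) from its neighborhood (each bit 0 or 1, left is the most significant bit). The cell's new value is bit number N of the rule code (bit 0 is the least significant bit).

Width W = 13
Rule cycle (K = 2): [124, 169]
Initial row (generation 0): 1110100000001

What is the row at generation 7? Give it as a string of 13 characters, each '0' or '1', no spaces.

Gen 0: 1110100000001
Gen 1 (rule 124): 1011110000001
Gen 2 (rule 169): 0111100111100
Gen 3 (rule 124): 0100110100110
Gen 4 (rule 169): 0000101000100
Gen 5 (rule 124): 0000111100110
Gen 6 (rule 169): 1110111000100
Gen 7 (rule 124): 1011101100110

Answer: 1011101100110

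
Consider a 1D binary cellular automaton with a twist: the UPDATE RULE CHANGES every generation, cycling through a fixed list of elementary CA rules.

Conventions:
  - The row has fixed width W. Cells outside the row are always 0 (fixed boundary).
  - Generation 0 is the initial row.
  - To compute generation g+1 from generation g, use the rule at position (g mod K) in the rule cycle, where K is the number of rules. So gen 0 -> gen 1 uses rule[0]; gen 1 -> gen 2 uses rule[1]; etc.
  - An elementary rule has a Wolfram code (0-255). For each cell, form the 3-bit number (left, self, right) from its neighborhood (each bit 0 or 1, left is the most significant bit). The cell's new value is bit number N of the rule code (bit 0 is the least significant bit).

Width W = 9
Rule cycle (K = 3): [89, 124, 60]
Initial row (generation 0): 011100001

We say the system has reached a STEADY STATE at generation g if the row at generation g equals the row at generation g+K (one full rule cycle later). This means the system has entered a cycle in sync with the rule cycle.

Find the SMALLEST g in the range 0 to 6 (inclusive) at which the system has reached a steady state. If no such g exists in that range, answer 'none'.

Gen 0: 011100001
Gen 1 (rule 89): 010111100
Gen 2 (rule 124): 011100110
Gen 3 (rule 60): 010010101
Gen 4 (rule 89): 001000000
Gen 5 (rule 124): 001100000
Gen 6 (rule 60): 001010000
Gen 7 (rule 89): 100001111
Gen 8 (rule 124): 110001001
Gen 9 (rule 60): 101001101

Answer: none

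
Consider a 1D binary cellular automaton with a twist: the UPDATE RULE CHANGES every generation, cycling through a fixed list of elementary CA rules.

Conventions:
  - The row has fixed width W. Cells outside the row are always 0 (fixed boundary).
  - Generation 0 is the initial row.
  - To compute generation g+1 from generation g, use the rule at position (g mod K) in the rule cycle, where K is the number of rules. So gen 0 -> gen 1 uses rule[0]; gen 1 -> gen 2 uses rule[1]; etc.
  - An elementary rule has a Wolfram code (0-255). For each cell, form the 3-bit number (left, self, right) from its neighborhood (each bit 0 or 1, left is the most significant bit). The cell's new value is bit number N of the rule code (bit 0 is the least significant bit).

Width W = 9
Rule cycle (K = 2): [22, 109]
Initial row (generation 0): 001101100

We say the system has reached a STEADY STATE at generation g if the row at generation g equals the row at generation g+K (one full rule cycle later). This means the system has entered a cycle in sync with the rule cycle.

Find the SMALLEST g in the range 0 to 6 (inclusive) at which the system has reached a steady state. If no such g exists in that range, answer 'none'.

Gen 0: 001101100
Gen 1 (rule 22): 010000010
Gen 2 (rule 109): 010111010
Gen 3 (rule 22): 110000011
Gen 4 (rule 109): 110111011
Gen 5 (rule 22): 000000000
Gen 6 (rule 109): 111111111
Gen 7 (rule 22): 000000000
Gen 8 (rule 109): 111111111

Answer: 5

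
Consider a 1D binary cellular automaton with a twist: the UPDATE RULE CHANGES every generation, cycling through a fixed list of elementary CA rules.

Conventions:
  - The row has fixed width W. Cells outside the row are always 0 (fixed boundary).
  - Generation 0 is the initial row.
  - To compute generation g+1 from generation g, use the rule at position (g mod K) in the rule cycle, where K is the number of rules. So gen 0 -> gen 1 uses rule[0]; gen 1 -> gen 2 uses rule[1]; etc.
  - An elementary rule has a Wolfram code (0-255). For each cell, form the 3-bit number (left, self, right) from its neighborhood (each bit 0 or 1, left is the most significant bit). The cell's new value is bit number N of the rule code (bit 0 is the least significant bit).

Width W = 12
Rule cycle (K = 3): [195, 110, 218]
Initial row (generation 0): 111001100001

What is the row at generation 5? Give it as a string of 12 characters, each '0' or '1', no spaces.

Gen 0: 111001100001
Gen 1 (rule 195): 011010101110
Gen 2 (rule 110): 111111111010
Gen 3 (rule 218): 111111111001
Gen 4 (rule 195): 011111111010
Gen 5 (rule 110): 110000001110

Answer: 110000001110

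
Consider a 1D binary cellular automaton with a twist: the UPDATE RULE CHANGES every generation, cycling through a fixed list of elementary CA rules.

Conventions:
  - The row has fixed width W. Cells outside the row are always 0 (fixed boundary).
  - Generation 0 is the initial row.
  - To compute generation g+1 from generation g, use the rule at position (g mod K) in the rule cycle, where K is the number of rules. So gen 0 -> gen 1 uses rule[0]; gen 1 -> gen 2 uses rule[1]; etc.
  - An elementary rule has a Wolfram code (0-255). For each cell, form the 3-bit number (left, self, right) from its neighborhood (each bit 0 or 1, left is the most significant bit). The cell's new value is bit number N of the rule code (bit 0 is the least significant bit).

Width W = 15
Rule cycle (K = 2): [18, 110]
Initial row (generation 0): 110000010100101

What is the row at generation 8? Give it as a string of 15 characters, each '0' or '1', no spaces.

Answer: 000000110000011

Derivation:
Gen 0: 110000010100101
Gen 1 (rule 18): 001000100011000
Gen 2 (rule 110): 011001100111000
Gen 3 (rule 18): 100110011000100
Gen 4 (rule 110): 101110111001100
Gen 5 (rule 18): 000000000110010
Gen 6 (rule 110): 000000001110110
Gen 7 (rule 18): 000000010000001
Gen 8 (rule 110): 000000110000011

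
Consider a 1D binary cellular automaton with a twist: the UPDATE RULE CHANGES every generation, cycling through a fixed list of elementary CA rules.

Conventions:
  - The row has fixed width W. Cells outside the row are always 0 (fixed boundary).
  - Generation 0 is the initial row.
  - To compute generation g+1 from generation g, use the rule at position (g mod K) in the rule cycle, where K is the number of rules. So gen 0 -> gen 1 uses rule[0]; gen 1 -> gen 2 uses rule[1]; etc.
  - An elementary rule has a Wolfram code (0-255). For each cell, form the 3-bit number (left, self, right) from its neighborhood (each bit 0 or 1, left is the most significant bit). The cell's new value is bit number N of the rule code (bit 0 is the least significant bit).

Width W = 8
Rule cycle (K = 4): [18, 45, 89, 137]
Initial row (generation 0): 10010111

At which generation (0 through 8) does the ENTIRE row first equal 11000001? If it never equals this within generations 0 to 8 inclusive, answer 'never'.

Gen 0: 10010111
Gen 1 (rule 18): 01100000
Gen 2 (rule 45): 01001111
Gen 3 (rule 89): 00101001
Gen 4 (rule 137): 10000000
Gen 5 (rule 18): 01000000
Gen 6 (rule 45): 01011111
Gen 7 (rule 89): 00010001
Gen 8 (rule 137): 11000100

Answer: never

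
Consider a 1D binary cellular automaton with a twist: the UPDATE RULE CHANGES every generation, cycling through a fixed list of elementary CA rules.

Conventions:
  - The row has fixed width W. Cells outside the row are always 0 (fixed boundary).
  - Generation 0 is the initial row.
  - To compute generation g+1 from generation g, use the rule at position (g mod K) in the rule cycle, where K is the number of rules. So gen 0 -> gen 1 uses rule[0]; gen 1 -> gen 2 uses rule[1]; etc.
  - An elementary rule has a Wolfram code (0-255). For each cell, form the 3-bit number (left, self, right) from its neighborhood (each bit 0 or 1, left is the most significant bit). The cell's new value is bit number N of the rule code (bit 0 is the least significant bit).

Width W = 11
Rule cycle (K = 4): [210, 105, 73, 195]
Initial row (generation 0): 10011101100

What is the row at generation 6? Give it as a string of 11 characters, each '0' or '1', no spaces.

Gen 0: 10011101100
Gen 1 (rule 210): 01101100110
Gen 2 (rule 105): 01111100110
Gen 3 (rule 73): 01000100110
Gen 4 (rule 195): 10011001010
Gen 5 (rule 210): 01101110001
Gen 6 (rule 105): 01111010100

Answer: 01111010100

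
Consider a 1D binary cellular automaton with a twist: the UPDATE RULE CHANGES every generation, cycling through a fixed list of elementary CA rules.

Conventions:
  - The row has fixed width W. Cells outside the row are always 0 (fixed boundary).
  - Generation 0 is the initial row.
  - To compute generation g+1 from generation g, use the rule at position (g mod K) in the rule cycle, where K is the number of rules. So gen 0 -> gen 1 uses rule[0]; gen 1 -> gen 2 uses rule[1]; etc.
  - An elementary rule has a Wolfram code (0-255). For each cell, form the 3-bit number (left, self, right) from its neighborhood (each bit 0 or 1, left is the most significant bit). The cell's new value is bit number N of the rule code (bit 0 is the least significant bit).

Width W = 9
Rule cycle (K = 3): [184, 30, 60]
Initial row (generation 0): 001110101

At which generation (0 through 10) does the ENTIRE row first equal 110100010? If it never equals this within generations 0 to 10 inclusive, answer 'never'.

Answer: never

Derivation:
Gen 0: 001110101
Gen 1 (rule 184): 001101010
Gen 2 (rule 30): 011001011
Gen 3 (rule 60): 010101110
Gen 4 (rule 184): 001011101
Gen 5 (rule 30): 011010001
Gen 6 (rule 60): 010111001
Gen 7 (rule 184): 001110100
Gen 8 (rule 30): 011000110
Gen 9 (rule 60): 010100101
Gen 10 (rule 184): 001010010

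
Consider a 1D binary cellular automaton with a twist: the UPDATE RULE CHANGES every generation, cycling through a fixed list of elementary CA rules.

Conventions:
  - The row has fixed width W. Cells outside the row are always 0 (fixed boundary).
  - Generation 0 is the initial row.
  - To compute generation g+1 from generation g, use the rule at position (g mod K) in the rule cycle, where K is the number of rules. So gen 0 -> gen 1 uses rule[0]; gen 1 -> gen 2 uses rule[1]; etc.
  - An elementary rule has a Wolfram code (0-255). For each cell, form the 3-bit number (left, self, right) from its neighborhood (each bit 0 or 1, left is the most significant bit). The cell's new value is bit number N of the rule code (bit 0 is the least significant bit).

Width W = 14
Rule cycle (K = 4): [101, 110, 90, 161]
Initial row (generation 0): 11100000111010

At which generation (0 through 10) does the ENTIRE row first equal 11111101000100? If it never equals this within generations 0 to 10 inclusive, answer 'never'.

Answer: never

Derivation:
Gen 0: 11100000111010
Gen 1 (rule 101): 00101110001110
Gen 2 (rule 110): 01111010011010
Gen 3 (rule 90): 11001001111001
Gen 4 (rule 161): 00000000110000
Gen 5 (rule 101): 11111110010111
Gen 6 (rule 110): 10000010111101
Gen 7 (rule 90): 01000100100100
Gen 8 (rule 161): 00010000000001
Gen 9 (rule 101): 11010111111101
Gen 10 (rule 110): 11111100000111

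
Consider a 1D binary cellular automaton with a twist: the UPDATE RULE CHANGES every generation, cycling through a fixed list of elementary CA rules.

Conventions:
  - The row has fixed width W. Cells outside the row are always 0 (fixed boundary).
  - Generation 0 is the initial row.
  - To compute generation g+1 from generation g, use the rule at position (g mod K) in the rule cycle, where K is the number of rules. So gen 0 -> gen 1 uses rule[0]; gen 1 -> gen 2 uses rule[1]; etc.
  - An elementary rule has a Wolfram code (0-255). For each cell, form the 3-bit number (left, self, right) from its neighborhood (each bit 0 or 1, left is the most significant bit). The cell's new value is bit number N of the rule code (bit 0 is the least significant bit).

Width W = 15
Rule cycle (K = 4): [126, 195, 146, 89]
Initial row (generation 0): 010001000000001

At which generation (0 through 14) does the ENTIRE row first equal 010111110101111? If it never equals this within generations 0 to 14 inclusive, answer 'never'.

Answer: 4

Derivation:
Gen 0: 010001000000001
Gen 1 (rule 126): 111011100000011
Gen 2 (rule 195): 011001101111101
Gen 3 (rule 146): 100110000111000
Gen 4 (rule 89): 010111110101111
Gen 5 (rule 126): 111100011111001
Gen 6 (rule 195): 011101101111010
Gen 7 (rule 146): 101000000110001
Gen 8 (rule 89): 000111110111100
Gen 9 (rule 126): 001100011100110
Gen 10 (rule 195): 110101101101010
Gen 11 (rule 146): 000000000000001
Gen 12 (rule 89): 111111111111100
Gen 13 (rule 126): 100000000000110
Gen 14 (rule 195): 001111111111010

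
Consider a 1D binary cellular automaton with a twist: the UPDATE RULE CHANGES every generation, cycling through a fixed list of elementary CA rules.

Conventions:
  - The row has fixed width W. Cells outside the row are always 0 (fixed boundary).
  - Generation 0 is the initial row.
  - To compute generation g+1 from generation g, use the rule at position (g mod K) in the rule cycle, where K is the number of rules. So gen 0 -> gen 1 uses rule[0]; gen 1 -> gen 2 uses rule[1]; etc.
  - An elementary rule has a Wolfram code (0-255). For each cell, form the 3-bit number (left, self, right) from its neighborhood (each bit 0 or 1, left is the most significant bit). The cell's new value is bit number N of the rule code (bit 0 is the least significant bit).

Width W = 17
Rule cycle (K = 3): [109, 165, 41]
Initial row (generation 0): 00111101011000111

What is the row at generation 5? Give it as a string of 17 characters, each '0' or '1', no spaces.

Answer: 11110101110010110

Derivation:
Gen 0: 00111101011000111
Gen 1 (rule 109): 10100111111010101
Gen 2 (rule 165): 11100011110111111
Gen 3 (rule 41): 10001010001100000
Gen 4 (rule 109): 10101110101101111
Gen 5 (rule 165): 11110101110010110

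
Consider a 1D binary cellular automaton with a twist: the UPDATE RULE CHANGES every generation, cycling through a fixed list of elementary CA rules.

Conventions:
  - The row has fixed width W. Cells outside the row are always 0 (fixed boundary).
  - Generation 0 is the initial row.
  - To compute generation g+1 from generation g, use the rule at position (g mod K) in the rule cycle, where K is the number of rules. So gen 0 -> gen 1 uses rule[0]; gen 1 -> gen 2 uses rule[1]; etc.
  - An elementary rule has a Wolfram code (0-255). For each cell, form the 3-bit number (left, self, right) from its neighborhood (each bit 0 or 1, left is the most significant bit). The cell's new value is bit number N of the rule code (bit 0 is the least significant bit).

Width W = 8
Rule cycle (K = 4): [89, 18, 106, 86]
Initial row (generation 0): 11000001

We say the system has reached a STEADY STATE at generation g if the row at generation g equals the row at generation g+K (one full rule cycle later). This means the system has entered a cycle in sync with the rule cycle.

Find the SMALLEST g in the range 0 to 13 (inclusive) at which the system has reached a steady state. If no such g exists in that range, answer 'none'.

Answer: 6

Derivation:
Gen 0: 11000001
Gen 1 (rule 89): 11111100
Gen 2 (rule 18): 00000010
Gen 3 (rule 106): 00000100
Gen 4 (rule 86): 00001110
Gen 5 (rule 89): 11101011
Gen 6 (rule 18): 00000000
Gen 7 (rule 106): 00000000
Gen 8 (rule 86): 00000000
Gen 9 (rule 89): 11111111
Gen 10 (rule 18): 00000000
Gen 11 (rule 106): 00000000
Gen 12 (rule 86): 00000000
Gen 13 (rule 89): 11111111
Gen 14 (rule 18): 00000000
Gen 15 (rule 106): 00000000
Gen 16 (rule 86): 00000000
Gen 17 (rule 89): 11111111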